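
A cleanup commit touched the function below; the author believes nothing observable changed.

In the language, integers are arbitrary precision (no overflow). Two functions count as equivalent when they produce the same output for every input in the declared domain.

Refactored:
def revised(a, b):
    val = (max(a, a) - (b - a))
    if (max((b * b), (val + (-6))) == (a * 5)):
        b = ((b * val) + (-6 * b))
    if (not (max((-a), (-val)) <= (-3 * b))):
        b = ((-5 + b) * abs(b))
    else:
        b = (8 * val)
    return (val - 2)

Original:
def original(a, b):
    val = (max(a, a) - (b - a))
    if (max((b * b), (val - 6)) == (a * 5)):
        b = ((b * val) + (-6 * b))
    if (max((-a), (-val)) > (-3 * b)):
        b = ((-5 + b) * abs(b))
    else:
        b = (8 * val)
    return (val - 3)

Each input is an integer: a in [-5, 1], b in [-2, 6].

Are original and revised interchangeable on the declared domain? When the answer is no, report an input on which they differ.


These are not equivalent — on a=-5, b=-2 the outputs split (-11 vs -10).
original: val := -8 | (max((b * b), (val - 6)) == (a * 5)): false | (max((-a), (-val)) > (-3 * b)): true | b := -14 | result -11
revised: val := -8 | (max((b * b), (val + (-6))) == (a * 5)): false | (not (max((-a), (-val)) <= (-3 * b))): true | b := -14 | result -10
verdict: not equivalent; witness: a=-5, b=-2


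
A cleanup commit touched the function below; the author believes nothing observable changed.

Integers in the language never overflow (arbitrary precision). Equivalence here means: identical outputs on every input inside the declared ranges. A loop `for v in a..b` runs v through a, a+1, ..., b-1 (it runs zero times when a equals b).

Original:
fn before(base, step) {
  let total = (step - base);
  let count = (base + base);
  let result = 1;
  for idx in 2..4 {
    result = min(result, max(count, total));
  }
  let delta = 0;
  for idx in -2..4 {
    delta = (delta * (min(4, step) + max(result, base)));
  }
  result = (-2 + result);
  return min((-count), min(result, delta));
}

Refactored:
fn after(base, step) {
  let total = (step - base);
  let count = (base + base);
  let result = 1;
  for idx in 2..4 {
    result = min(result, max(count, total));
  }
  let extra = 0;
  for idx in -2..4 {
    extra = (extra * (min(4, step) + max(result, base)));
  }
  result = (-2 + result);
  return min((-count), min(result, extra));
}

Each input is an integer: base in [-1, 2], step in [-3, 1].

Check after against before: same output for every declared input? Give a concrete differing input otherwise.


Differences: local variable names differ — yet all 20 inputs agree.
verdict: equivalent


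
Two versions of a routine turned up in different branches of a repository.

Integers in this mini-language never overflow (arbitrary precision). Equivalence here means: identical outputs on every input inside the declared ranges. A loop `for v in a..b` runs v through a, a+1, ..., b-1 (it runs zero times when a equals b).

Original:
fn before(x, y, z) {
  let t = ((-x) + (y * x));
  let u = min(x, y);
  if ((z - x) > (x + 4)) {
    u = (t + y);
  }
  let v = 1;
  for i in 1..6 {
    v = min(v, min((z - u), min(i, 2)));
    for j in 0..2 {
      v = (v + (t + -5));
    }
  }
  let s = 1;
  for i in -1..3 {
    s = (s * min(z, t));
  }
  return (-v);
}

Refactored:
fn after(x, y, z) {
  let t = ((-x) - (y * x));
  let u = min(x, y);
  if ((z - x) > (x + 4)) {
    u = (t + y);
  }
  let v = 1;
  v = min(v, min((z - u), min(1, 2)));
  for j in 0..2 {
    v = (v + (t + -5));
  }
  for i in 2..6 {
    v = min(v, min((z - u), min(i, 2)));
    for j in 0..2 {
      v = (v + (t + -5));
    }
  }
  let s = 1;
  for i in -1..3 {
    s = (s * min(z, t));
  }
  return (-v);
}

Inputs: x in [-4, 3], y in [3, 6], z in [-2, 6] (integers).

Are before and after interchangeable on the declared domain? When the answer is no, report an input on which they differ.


Take x=-4, y=3, z=-2.
before: t=-8, then u=-4, then ((z - x) > (x + 4)) is true, then u=-5, then v=1, then (i=1), then v=1, then (j=0), then v=-12, then (j=1), then v=-25, then (i=2), then v=-25, then (j=0), then v=-38, then (j=1), then v=-51, then (i=3), then v=-51, then (j=0), then v=-64, then (j=1), then v=-77, then (i=4), then v=-77, then (j=0), then v=-90, then (j=1), then v=-103, then (i=5), then v=-103, then (j=0), then v=-116, then (j=1), then v=-129, then s=1, then (i=-1), then s=-8, then (i=0), then s=64, then (i=1), then s=-512, then (i=2), then s=4096, then returns 129
after: t=16, then u=-4, then ((z - x) > (x + 4)) is true, then u=19, then v=1, then v=-21, then (j=0), then v=-10, then (j=1), then v=1, then (i=2), then v=-21, then (j=0), then v=-10, then (j=1), then v=1, then (i=3), then v=-21, then (j=0), then v=-10, then (j=1), then v=1, then (i=4), then v=-21, then (j=0), then v=-10, then (j=1), then v=1, then (i=5), then v=-21, then (j=0), then v=-10, then (j=1), then v=1, then s=1, then (i=-1), then s=-2, then (i=0), then s=4, then (i=1), then s=-8, then (i=2), then s=16, then returns -1
129 and -1 differ, so these are not the same function on this domain.
verdict: not equivalent; witness: x=-4, y=3, z=-2


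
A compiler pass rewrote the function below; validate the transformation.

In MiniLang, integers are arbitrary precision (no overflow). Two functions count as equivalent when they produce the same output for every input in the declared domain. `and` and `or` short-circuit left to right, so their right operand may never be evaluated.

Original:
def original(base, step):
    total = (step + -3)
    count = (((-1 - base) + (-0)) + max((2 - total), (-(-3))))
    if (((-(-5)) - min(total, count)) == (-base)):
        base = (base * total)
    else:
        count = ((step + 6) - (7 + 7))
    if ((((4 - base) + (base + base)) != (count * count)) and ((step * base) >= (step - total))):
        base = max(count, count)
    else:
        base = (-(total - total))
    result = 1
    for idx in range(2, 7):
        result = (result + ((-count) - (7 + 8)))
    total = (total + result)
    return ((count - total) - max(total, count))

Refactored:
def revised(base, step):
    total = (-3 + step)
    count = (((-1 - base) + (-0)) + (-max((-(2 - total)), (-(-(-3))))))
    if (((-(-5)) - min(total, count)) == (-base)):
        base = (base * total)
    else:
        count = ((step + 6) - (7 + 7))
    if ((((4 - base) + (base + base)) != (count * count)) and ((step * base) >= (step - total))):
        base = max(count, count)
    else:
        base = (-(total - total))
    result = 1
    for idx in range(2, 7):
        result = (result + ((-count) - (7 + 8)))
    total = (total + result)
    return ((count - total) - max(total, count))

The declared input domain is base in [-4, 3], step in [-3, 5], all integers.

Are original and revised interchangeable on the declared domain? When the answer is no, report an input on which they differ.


Evaluate both at base=-4, step=4.
original: total = 1; count = 6; (((-(-5)) - min(total, count)) == (-base)) -> true; base = -4; ((((4 - base) + (base + base)) != (count * count)) and ((step * base) >= (step - total))) -> false; base = 0; result = 1; [idx=2]; result = -20; [idx=3]; result = -41; [idx=4]; result = -62; [idx=5]; result = -83; [idx=6]; result = -104; total = -103; return 103
revised: total = 1; count = 4; (((-(-5)) - min(total, count)) == (-base)) -> true; base = -4; ((((4 - base) + (base + base)) != (count * count)) and ((step * base) >= (step - total))) -> false; base = 0; result = 1; [idx=2]; result = -18; [idx=3]; result = -37; [idx=4]; result = -56; [idx=5]; result = -75; [idx=6]; result = -94; total = -93; return 93
103 and 93 differ, so these are not the same function on this domain.
verdict: not equivalent; witness: base=-4, step=4


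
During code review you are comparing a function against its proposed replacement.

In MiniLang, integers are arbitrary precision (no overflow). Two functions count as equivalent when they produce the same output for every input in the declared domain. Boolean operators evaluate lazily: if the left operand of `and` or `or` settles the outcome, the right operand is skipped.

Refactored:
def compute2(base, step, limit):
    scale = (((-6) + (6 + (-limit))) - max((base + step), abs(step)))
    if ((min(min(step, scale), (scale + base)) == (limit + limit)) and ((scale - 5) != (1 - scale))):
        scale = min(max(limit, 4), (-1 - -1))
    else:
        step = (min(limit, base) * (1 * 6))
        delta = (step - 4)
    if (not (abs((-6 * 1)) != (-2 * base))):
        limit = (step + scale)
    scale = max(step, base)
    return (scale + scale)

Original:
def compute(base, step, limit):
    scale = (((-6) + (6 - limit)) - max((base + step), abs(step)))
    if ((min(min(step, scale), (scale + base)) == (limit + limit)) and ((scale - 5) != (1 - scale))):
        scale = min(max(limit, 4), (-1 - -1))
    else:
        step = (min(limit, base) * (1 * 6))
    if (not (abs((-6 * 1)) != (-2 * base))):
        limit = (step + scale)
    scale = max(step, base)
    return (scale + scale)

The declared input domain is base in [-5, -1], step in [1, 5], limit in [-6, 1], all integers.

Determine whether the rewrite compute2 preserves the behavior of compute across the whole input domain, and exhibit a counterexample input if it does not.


The two are interchangeable: constant usage differs; also local variable names differ; also arithmetic usage differs; also statement counts differ, and every declared input agrees.
One worked example (base=-4, step=4, limit=-4) — compute: scale = 0; ((min(min(step, scale), (scale + base)) == (limit + limit)) and ((scale - 5) != (1 - scale))) -> false; step = -24; (not (abs((-6 * 1)) != (-2 * base))) -> false; scale = -4; return -8; compute2: scale = 0; ((min(min(step, scale), (scale + base)) == (limit + limit)) and ((scale - 5) != (1 - scale))) -> false; step = -24; delta = -28; (not (abs((-6 * 1)) != (-2 * base))) -> false; scale = -4; return -8; agreement on -8.
An exhaustive pass over the 200 declared inputs shows identical outputs.
verdict: equivalent


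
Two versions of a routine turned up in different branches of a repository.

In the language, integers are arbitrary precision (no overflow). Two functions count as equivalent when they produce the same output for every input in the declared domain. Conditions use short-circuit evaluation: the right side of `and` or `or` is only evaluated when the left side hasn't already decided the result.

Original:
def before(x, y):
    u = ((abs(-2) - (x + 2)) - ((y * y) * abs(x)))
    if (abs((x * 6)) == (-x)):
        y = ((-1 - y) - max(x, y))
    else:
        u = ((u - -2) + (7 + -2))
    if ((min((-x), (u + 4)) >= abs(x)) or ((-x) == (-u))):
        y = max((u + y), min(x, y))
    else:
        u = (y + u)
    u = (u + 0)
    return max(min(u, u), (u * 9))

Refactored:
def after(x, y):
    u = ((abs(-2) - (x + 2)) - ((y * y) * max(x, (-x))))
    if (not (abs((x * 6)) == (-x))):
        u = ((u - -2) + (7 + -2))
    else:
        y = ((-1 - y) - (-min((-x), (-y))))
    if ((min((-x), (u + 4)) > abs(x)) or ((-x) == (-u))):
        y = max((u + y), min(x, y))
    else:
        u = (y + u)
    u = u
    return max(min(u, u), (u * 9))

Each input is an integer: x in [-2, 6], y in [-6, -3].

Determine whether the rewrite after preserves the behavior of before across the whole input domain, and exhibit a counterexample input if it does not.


The edit looks behavioral (`(min((-x), (u + 4)) >= abs(x))` became `(min((-x), (u + 4)) > abs(x))`), but over these ranges it never changes the outcome.
One worked example (x=-2, y=-6) — before: u becomes -70; next (abs((x * 6)) == (-x)) evaluates to false; next u becomes -63; next ((min((-x), (u + 4)) >= abs(x)) or ((-x) == (-u))) evaluates to false; next u becomes -69; next u becomes -69; next final value -69; after: u becomes -70; next (not (abs((x * 6)) == (-x))) evaluates to true; next u becomes -63; next ((min((-x), (u + 4)) > abs(x)) or ((-x) == (-u))) evaluates to false; next u becomes -69; next u becomes -69; next final value -69; agreement on -69.
Every one of the 36 inputs gives matching results.
verdict: equivalent


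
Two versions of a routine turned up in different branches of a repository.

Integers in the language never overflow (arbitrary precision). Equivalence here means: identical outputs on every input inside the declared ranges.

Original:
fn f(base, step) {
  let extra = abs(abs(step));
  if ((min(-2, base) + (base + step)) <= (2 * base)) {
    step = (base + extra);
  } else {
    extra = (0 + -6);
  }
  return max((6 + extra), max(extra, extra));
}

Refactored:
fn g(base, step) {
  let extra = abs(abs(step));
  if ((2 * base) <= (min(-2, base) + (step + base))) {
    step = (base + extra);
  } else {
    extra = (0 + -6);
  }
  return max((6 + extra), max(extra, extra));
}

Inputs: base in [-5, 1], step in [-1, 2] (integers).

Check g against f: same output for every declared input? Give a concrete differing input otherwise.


Try base=-5, step=-1.
f: extra := 1 | ((min(-2, base) + (base + step)) <= (2 * base)): true | step := -4 | result 7
g: extra := 1 | ((2 * base) <= (min(-2, base) + (step + base))): false | extra := -6 | result 0
7 against 0: the behavior changed.
verdict: not equivalent; witness: base=-5, step=-1


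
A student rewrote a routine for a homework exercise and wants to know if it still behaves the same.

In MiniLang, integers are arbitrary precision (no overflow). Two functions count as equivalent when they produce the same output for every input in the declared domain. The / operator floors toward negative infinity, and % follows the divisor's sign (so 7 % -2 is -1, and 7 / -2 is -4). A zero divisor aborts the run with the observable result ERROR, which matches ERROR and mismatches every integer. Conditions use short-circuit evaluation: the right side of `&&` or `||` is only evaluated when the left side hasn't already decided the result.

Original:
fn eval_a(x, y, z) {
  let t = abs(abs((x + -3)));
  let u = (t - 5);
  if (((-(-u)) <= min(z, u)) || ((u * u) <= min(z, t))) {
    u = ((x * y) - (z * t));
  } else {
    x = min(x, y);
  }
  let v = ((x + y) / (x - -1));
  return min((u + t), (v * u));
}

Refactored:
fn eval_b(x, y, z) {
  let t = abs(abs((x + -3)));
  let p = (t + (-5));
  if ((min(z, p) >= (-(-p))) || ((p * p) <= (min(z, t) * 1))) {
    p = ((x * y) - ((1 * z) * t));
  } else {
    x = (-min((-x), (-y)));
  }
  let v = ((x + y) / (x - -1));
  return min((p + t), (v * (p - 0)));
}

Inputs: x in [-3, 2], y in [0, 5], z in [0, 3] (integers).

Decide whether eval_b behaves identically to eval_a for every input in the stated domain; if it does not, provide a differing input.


These are not equivalent — on x=-3, y=0, z=0 the outputs split (1 vs 0).
eval_a: t becomes 6; next u becomes 1; next (((-(-u)) <= min(z, u)) || ((u * u) <= min(z, t))) evaluates to false; next x becomes -3; next v becomes 1; next final value 1
eval_b: t becomes 6; next p becomes 1; next ((min(z, p) >= (-(-p))) || ((p * p) <= (min(z, t) * 1))) evaluates to false; next x becomes 0; next v becomes 0; next final value 0
verdict: not equivalent; witness: x=-3, y=0, z=0


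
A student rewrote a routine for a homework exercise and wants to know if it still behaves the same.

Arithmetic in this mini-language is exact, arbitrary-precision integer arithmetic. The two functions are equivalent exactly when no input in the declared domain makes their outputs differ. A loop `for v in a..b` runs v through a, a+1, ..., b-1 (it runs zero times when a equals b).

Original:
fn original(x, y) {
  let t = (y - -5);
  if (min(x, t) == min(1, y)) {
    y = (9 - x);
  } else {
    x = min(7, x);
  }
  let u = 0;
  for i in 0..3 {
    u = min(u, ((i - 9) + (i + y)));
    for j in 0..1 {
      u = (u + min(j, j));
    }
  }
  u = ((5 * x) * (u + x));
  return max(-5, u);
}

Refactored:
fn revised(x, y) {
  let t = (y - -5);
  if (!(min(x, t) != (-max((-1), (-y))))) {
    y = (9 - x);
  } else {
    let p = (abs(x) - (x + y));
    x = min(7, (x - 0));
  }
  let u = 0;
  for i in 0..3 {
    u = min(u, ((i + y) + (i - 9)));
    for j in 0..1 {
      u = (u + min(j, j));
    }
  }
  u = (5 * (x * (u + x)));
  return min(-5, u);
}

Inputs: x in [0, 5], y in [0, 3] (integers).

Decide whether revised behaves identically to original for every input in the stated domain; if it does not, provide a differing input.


The rewrite breaks on x=0, y=0, where the results are 0 and -5.
original: t=5, then (min(x, t) == min(1, y)) is true, then y=9, then u=0, then (i=0), then u=0, then (j=0), then u=0, then (i=1), then u=0, then (j=0), then u=0, then (i=2), then u=0, then (j=0), then u=0, then u=0, then returns 0
revised: t=5, then (!(min(x, t) != (-max((-1), (-y))))) is true, then y=9, then u=0, then (i=0), then u=0, then (j=0), then u=0, then (i=1), then u=0, then (j=0), then u=0, then (i=2), then u=0, then (j=0), then u=0, then u=0, then returns -5
verdict: not equivalent; witness: x=0, y=0


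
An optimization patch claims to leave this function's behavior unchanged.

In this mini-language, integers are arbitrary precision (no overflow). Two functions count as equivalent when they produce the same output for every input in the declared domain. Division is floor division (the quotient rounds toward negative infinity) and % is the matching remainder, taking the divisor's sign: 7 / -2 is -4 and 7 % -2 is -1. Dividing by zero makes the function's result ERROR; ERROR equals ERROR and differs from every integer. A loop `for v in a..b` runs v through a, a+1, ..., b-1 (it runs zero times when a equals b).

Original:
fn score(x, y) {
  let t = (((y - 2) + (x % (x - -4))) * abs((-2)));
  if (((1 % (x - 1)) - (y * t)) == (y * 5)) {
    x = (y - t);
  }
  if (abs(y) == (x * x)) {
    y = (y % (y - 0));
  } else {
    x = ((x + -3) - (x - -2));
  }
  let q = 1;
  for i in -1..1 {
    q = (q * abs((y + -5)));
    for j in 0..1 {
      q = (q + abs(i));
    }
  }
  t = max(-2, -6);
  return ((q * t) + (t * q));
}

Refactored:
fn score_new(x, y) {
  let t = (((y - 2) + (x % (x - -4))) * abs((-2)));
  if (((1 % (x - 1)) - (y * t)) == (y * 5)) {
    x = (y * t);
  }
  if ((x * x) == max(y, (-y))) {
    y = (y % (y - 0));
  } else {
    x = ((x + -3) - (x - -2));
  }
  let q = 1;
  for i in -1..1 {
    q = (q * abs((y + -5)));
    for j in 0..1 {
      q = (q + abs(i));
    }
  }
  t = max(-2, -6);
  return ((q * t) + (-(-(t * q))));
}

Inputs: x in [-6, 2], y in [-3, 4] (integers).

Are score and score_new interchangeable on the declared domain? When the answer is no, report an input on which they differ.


Try x=0, y=0.
score: t=-4, then (((1 % (x - 1)) - (y * t)) == (y * 5)) is true, then x=4, then (abs(y) == (x * x)) is false, then x=-5, then q=1, then (i=-1), then q=5, then (j=0), then q=6, then (i=0), then q=30, then (j=0), then q=30, then t=-2, then returns -120
score_new: t=-4, then (((1 % (x - 1)) - (y * t)) == (y * 5)) is true, then x=0, then ((x * x) == max(y, (-y))) is true, then a zero divisor aborts: ERROR
-120 against ERROR: the behavior changed.
verdict: not equivalent; witness: x=0, y=0


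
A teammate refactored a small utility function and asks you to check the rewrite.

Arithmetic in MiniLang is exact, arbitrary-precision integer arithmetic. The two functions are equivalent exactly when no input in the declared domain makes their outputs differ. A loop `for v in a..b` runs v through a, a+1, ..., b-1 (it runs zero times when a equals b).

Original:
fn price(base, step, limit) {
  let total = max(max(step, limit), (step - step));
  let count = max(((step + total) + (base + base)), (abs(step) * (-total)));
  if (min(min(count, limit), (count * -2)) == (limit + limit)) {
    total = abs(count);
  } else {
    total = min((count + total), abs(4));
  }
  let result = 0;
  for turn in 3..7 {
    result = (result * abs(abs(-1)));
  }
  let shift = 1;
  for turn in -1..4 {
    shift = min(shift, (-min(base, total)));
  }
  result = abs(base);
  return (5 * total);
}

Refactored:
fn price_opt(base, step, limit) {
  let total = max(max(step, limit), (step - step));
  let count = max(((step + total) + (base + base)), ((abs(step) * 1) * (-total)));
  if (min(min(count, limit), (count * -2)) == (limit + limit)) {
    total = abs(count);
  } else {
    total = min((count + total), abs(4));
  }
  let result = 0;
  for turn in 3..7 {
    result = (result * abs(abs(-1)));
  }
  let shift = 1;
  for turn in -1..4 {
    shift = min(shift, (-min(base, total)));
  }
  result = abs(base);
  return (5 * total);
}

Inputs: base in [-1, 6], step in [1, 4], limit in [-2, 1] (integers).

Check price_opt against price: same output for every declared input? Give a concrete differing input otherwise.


Equivalent — the differences include constant usage differs, arithmetic usage differs, yet no declared input distinguishes the two.
One worked example (base=4, step=3, limit=-2) — price: total=3, then count=14, then (min(min(count, limit), (count * -2)) == (limit + limit)) is false, then total=4, then result=0, then (turn=3), then result=0, then (turn=4), then result=0, then (turn=5), then result=0, then (turn=6), then result=0, then shift=1, then (turn=-1), then shift=-4, then (turn=0), then shift=-4, then (turn=1), then shift=-4, then (turn=2), then shift=-4, then (turn=3), then shift=-4, then result=4, then returns 20; price_opt: total=3, then count=14, then (min(min(count, limit), (count * -2)) == (limit + limit)) is false, then total=4, then result=0, then (turn=3), then result=0, then (turn=4), then result=0, then (turn=5), then result=0, then (turn=6), then result=0, then shift=1, then (turn=-1), then shift=-4, then (turn=0), then shift=-4, then (turn=1), then shift=-4, then (turn=2), then shift=-4, then (turn=3), then shift=-4, then result=4, then returns 20; agreement on 20.
An exhaustive pass over the 128 declared inputs shows identical outputs.
verdict: equivalent


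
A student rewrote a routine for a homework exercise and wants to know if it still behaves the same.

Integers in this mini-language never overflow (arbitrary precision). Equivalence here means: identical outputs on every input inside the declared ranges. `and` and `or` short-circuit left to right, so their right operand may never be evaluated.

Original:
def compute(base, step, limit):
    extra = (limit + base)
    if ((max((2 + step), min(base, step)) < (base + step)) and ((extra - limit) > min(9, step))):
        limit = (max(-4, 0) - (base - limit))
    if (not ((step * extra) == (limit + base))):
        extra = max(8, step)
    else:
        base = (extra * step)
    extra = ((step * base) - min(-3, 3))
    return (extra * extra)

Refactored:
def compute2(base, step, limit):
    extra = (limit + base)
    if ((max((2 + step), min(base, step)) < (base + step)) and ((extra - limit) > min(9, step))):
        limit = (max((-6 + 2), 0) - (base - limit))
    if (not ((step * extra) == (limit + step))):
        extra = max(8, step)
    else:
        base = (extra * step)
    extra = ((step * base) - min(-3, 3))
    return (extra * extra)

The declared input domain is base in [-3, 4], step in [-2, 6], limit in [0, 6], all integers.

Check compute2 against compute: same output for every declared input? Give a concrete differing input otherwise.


At base=-3, step=-2, limit=3: compute gives 9, compute2 gives 81.
verdict: not equivalent; witness: base=-3, step=-2, limit=3


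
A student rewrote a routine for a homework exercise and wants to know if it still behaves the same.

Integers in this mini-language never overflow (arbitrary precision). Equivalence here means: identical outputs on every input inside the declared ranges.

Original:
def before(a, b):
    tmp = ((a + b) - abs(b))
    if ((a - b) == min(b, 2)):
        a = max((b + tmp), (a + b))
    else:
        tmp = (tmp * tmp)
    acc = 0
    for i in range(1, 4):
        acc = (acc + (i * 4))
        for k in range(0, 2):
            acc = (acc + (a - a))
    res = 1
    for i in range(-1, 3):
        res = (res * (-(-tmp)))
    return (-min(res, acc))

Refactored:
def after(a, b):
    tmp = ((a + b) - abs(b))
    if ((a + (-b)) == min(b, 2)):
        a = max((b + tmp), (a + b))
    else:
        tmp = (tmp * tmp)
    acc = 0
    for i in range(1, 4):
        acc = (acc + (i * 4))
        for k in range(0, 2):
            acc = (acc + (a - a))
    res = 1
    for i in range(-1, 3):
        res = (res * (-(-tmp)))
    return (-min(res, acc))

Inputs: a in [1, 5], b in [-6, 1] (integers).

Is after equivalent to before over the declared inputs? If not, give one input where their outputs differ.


Equivalent — the differences include arithmetic usage differs, yet no declared input distinguishes the two.
Tracing a=4, b=1: before: tmp := 4 | ((a - b) == min(b, 2)): false | tmp := 16 | acc := 0 | iter i=1: | acc := 4 | iter k=0: | acc := 4 | iter k=1: | acc := 4 | iter i=2: | acc := 12 | iter k=0: | acc := 12 | iter k=1: | acc := 12 | iter i=3: | acc := 24 | iter k=0: | acc := 24 | iter k=1: | acc := 24 | res := 1 | iter i=-1: | res := 16 | iter i=0: | res := 256 | iter i=1: | res := 4096 | iter i=2: | res := 65536 | result -24 | after: tmp := 4 | ((a + (-b)) == min(b, 2)): false | tmp := 16 | acc := 0 | iter i=1: | acc := 4 | iter k=0: | acc := 4 | iter k=1: | acc := 4 | iter i=2: | acc := 12 | iter k=0: | acc := 12 | iter k=1: | acc := 12 | iter i=3: | acc := 24 | iter k=0: | acc := 24 | iter k=1: | acc := 24 | res := 1 | iter i=-1: | res := 16 | iter i=0: | res := 256 | iter i=1: | res := 4096 | iter i=2: | res := 65536 | result -24 — matching result -24.
Checked all 40 inputs in the declared domain: the outputs agree on every one.
verdict: equivalent


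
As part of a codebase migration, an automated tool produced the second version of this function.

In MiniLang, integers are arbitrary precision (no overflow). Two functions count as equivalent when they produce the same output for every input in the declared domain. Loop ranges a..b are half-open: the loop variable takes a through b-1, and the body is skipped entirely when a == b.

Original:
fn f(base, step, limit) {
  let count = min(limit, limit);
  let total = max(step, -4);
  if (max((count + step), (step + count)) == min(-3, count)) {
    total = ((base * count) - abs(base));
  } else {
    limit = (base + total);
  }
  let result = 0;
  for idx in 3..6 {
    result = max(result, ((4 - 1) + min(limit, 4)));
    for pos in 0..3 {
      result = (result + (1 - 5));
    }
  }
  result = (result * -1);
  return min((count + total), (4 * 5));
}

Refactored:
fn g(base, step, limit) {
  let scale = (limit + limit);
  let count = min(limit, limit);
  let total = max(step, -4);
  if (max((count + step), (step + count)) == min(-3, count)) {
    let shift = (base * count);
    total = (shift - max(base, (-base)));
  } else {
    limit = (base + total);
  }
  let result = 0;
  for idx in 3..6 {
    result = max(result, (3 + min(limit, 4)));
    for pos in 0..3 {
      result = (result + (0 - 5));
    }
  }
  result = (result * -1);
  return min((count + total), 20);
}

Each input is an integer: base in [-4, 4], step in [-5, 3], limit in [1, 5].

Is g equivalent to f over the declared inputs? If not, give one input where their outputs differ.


The edit looks behavioral (`1` became `0`), but over these ranges it never changes the outcome.
As a probe, take base=-4, step=-2, limit=4: f runs count=4, then total=-2, then (max((count + step), (step + count)) == min(-3, count)) is false, then limit=-6, then result=0, then (idx=3), then result=0, then (pos=0), then result=-4, then (pos=1), then result=-8, then (pos=2), then result=-12, then (idx=4), then result=-3, then (pos=0), then result=-7, then (pos=1), then result=-11, then (pos=2), then result=-15, then (idx=5), then result=-3, then (pos=0), then result=-7, then (pos=1), then result=-11, then (pos=2), then result=-15, then result=15, then returns 2; g runs scale=8, then count=4, then total=-2, then (max((count + step), (step + count)) == min(-3, count)) is false, then limit=-6, then result=0, then (idx=3), then result=0, then (pos=0), then result=-5, then (pos=1), then result=-10, then (pos=2), then result=-15, then (idx=4), then result=-3, then (pos=0), then result=-8, then (pos=1), then result=-13, then (pos=2), then result=-18, then (idx=5), then result=-3, then (pos=0), then result=-8, then (pos=1), then result=-13, then (pos=2), then result=-18, then result=18, then returns 2; both end at 2.
An exhaustive pass over the 405 declared inputs shows identical outputs.
verdict: equivalent


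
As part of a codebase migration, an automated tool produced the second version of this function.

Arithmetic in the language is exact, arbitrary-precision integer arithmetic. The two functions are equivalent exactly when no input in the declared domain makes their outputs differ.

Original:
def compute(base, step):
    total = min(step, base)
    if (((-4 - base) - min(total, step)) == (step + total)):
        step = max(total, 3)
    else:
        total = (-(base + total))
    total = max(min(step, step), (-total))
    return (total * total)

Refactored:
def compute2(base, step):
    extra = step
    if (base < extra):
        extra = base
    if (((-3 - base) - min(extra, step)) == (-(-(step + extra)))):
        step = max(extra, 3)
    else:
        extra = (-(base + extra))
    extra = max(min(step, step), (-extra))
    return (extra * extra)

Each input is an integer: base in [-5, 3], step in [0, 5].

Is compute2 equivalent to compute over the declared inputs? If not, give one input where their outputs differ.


Input base=-3, step=5: 9 from compute versus 25 from compute2.
verdict: not equivalent; witness: base=-3, step=5


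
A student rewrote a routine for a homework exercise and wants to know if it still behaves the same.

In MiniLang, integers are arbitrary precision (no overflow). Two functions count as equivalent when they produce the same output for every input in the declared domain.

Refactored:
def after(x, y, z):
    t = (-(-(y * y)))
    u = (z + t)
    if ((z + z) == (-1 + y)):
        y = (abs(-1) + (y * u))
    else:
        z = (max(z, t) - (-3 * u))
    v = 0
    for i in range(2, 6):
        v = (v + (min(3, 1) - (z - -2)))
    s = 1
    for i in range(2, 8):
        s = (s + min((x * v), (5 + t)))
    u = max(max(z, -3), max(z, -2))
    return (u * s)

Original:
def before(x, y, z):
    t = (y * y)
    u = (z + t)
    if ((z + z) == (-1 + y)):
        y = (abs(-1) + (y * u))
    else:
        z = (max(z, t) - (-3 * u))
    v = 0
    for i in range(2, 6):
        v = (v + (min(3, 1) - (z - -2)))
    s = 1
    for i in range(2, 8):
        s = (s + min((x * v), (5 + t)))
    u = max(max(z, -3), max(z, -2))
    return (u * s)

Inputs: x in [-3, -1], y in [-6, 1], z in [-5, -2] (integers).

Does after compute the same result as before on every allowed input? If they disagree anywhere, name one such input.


Although same computation, different form, 96/96 inputs agree.
verdict: equivalent


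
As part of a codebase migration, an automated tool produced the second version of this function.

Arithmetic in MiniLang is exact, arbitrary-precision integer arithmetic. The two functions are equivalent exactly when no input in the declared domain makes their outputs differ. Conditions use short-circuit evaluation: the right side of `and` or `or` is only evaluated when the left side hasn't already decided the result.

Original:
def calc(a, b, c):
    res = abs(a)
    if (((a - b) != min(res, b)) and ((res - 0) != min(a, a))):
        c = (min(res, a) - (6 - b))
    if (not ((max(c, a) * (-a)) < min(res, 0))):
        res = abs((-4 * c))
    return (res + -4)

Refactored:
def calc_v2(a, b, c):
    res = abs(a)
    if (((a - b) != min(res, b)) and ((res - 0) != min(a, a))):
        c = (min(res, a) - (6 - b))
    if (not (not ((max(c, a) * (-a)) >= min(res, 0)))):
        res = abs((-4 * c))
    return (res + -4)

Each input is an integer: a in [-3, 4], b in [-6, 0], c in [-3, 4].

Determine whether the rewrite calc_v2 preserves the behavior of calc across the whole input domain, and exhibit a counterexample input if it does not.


Although comparison usage differs; boolean connective usage differs, 448/448 inputs agree.
verdict: equivalent


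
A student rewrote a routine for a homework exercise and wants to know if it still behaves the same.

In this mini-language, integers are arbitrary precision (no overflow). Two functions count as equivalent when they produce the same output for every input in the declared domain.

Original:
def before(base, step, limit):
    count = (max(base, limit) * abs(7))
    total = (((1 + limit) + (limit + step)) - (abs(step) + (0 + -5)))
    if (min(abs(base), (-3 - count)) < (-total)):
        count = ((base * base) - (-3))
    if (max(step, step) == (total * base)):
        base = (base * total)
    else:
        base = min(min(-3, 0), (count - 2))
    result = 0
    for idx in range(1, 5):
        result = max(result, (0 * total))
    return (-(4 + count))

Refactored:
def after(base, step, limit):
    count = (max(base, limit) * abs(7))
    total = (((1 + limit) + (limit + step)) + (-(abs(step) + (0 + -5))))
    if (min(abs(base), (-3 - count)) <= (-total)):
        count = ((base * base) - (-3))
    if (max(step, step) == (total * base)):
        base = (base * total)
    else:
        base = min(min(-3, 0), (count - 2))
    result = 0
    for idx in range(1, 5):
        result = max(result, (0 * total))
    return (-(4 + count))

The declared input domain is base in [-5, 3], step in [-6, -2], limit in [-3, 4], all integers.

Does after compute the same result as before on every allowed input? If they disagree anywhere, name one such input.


Consider the input base=-5, step=-4, limit=-1.
before: count=-7, then total=-4, then (min(abs(base), (-3 - count)) < (-total)) is false, then (max(step, step) == (total * base)) is false, then base=-9, then result=0, then (idx=1), then result=0, then (idx=2), then result=0, then (idx=3), then result=0, then (idx=4), then result=0, then returns 3
after: count=-7, then total=-4, then (min(abs(base), (-3 - count)) <= (-total)) is true, then count=28, then (max(step, step) == (total * base)) is false, then base=-3, then result=0, then (idx=1), then result=0, then (idx=2), then result=0, then (idx=3), then result=0, then (idx=4), then result=0, then returns -32
3 against -32: the behavior changed.
verdict: not equivalent; witness: base=-5, step=-4, limit=-1


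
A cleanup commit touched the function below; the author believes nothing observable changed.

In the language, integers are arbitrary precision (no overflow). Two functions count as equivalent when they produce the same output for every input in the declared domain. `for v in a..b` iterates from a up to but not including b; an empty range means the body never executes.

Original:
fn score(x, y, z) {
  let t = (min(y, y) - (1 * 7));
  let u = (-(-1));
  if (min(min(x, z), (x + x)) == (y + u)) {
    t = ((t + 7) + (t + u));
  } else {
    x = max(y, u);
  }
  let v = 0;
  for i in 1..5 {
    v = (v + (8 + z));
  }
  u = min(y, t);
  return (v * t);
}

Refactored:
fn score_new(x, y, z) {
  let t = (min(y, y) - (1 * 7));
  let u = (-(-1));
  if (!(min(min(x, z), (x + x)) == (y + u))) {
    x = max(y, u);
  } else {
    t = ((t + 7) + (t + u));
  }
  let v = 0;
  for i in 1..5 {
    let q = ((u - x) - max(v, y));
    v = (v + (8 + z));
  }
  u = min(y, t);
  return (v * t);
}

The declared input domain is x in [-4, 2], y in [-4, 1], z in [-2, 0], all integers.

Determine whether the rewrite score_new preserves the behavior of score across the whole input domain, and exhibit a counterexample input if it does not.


Comparing the listings, the differences include: arithmetic usage differs; also boolean connective usage differs; also statement counts differ; also local variable names differ; also min/max/abs usage differs.
One worked example (x=-4, y=0, z=-2) — score: t := -7 | u := 1 | (min(min(x, z), (x + x)) == (y + u)): false | x := 1 | v := 0 | iter i=1: | v := 6 | iter i=2: | v := 12 | iter i=3: | v := 18 | iter i=4: | v := 24 | u := -7 | result -168; score_new: t := -7 | u := 1 | (!(min(min(x, z), (x + x)) == (y + u))): true | x := 1 | v := 0 | iter i=1: | q := 0 | v := 6 | iter i=2: | q := -6 | v := 12 | iter i=3: | q := -12 | v := 18 | iter i=4: | q := -18 | v := 24 | u := -7 | result -168; agreement on -168.
An exhaustive pass over the 126 declared inputs shows identical outputs.
verdict: equivalent


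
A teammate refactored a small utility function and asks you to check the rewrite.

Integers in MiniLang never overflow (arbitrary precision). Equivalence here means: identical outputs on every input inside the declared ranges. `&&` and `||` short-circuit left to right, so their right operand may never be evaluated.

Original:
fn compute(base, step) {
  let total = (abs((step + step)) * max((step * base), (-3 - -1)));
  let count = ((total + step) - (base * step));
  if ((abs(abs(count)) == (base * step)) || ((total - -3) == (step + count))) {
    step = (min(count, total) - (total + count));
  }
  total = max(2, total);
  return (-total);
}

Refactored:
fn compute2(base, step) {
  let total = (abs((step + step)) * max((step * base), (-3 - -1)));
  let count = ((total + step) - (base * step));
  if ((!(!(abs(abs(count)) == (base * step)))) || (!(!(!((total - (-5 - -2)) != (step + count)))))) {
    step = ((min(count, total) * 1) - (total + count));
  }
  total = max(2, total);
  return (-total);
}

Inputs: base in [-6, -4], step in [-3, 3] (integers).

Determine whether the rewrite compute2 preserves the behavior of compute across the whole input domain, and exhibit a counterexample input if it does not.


The two versions differ — the changes include arithmetic usage differs, plus comparison usage differs, plus constant usage differs, plus boolean connective usage differs.
As a probe, take base=-6, step=0: compute runs total=0, then count=0, then ((abs(abs(count)) == (base * step)) || ((total - -3) == (step + count))) is true, then step=0, then total=2, then returns -2; compute2 runs total=0, then count=0, then ((!(!(abs(abs(count)) == (base * step)))) || (!(!(!((total - (-5 - -2)) != (step + count)))))) is true, then step=0, then total=2, then returns -2; both end at -2.
Across all 21 domain points the two functions coincide.
verdict: equivalent


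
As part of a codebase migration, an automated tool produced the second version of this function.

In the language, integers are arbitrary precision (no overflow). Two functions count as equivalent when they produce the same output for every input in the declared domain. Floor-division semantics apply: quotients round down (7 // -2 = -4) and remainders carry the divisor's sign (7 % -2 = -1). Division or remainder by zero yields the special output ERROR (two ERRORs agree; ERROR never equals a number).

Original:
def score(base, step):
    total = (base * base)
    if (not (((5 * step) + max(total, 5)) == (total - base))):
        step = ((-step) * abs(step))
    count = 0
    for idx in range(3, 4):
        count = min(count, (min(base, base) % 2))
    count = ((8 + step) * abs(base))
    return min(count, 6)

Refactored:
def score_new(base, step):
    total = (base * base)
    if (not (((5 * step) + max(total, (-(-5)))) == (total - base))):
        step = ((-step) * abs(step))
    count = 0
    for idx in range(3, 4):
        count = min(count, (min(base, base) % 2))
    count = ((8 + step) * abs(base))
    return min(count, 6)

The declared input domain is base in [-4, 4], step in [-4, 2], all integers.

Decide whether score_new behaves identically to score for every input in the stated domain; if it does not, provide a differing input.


The two are interchangeable: same computation, different form, and every declared input agrees.
Spot check at base=4, step=1 — score: total becomes 16; next (not (((5 * step) + max(total, 5)) == (total - base))) evaluates to true; next step becomes -1; next count becomes 0; next at idx=3:; next count becomes 0; next count becomes 28; next final value 6. score_new: total becomes 16; next (not (((5 * step) + max(total, (-(-5)))) == (total - base))) evaluates to true; next step becomes -1; next count becomes 0; next at idx=3:; next count becomes 0; next count becomes 28; next final value 6. Both give 6.
Sweeping the whole domain (63 inputs) finds no disagreement.
verdict: equivalent


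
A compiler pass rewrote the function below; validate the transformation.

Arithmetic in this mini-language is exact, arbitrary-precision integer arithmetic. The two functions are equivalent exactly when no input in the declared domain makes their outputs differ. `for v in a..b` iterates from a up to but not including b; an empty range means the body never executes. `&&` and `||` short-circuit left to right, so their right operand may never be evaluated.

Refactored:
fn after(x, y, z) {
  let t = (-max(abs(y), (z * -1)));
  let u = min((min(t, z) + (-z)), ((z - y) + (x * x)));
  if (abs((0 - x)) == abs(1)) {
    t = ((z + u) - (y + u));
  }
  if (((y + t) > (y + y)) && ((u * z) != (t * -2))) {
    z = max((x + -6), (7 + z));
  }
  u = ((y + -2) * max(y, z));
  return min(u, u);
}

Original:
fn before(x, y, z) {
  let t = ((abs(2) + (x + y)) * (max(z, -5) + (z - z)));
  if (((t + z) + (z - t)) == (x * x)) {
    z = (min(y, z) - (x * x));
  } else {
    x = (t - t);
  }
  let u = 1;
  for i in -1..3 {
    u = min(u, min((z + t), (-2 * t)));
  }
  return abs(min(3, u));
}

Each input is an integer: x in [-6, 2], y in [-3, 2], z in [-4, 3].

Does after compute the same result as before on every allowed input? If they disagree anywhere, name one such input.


Take x=-6, y=-3, z=-4.
before: t=28, then (((t + z) + (z - t)) == (x * x)) is false, then x=0, then u=1, then (i=-1), then u=-56, then (i=0), then u=-56, then (i=1), then u=-56, then (i=2), then u=-56, then returns 56
after: t=-4, then u=0, then (abs((0 - x)) == abs(1)) is false, then (((y + t) > (y + y)) && ((u * z) != (t * -2))) is false, then u=15, then returns 15
56 != 15, so the rewrite changes behavior.
verdict: not equivalent; witness: x=-6, y=-3, z=-4
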